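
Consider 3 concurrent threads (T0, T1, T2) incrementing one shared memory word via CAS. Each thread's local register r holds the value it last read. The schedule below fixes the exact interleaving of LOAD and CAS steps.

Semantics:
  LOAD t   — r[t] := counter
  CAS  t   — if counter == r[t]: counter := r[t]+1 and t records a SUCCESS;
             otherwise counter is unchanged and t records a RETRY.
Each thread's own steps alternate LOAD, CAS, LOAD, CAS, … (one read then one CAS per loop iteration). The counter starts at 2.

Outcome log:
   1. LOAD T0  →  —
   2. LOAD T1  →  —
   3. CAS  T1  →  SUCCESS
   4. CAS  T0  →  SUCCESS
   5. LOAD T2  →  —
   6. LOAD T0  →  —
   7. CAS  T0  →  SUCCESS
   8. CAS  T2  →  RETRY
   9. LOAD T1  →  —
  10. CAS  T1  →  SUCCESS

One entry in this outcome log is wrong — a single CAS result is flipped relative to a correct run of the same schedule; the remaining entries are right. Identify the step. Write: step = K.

Correct run:
T0 LOAD — after: cnt=2, r=2 — load
T1 LOAD — after: cnt=2, r=2 — load
T1 CAS — after: cnt=3, r=2 — ok
T0 CAS — after: cnt=3, r=2 — retry
T2 LOAD — after: cnt=3, r=3 — load
T0 LOAD — after: cnt=3, r=3 — load
T0 CAS — after: cnt=4, r=3 — ok
T2 CAS — after: cnt=4, r=3 — retry
T1 LOAD — after: cnt=4, r=4 — load
T1 CAS — after: cnt=5, r=4 — ok
Mismatch at 4.

step = 4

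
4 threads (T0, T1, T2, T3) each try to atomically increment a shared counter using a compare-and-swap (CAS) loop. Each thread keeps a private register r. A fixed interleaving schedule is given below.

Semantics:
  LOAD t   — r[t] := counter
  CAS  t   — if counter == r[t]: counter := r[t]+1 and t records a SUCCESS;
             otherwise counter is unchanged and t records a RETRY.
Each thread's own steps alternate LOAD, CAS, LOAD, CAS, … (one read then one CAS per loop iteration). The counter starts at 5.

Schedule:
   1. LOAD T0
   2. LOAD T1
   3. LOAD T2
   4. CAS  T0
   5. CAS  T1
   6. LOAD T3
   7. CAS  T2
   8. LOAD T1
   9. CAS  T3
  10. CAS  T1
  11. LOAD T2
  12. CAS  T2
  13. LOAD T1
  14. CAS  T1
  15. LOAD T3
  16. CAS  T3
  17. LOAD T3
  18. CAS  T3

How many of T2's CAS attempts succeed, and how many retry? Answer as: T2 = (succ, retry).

T2 = (1, 1)

   1) LOAD T0:  M=5  r_T0=5
   2) LOAD T1:  M=5  r_T1=5
   3) LOAD T2:  M=5  r_T2=5
   4) CAS  T0:  M=6  r_T0=5 ✓
   5) CAS  T1:  M=6  r_T1=5 ✗
   6) LOAD T3:  M=6  r_T3=6
   7) CAS  T2:  M=6  r_T2=5 ✗
   8) LOAD T1:  M=6  r_T1=6
   9) CAS  T3:  M=7  r_T3=6 ✓
  10) CAS  T1:  M=7  r_T1=6 ✗
  11) LOAD T2:  M=7  r_T2=7
  12) CAS  T2:  M=8  r_T2=7 ✓
  13) LOAD T1:  M=8  r_T1=8
  14) CAS  T1:  M=9  r_T1=8 ✓
  15) LOAD T3:  M=9  r_T3=9
  16) CAS  T3:  M=10  r_T3=9 ✓
  17) LOAD T3:  M=10  r_T3=10
  18) CAS  T3:  M=11  r_T3=10 ✓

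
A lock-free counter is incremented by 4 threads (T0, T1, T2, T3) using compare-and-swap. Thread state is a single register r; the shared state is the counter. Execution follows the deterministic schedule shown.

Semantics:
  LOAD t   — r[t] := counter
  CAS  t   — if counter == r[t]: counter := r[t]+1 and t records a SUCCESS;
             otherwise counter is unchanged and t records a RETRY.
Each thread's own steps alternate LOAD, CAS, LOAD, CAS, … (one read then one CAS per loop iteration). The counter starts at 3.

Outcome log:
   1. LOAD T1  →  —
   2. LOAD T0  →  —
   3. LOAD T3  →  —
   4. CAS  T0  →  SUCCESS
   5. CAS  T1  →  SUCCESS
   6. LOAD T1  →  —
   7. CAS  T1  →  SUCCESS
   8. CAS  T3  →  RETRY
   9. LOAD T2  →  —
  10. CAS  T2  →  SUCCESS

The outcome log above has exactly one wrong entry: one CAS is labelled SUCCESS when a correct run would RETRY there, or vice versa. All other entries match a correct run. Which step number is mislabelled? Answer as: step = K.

Correct run:
[1] T1.load  rd  (counter 3, T1.r 3)
[2] T0.load  rd  (counter 3, T0.r 3)
[3] T3.load  rd  (counter 3, T3.r 3)
[4] T0.cas  hit  (counter 4, T0.r 3)
[5] T1.cas  miss  (counter 4, T1.r 3)
[6] T1.load  rd  (counter 4, T1.r 4)
[7] T1.cas  hit  (counter 5, T1.r 4)
[8] T3.cas  miss  (counter 5, T3.r 3)
[9] T2.load  rd  (counter 5, T2.r 5)
[10] T2.cas  hit  (counter 6, T2.r 5)
Flip is step 5.

step = 5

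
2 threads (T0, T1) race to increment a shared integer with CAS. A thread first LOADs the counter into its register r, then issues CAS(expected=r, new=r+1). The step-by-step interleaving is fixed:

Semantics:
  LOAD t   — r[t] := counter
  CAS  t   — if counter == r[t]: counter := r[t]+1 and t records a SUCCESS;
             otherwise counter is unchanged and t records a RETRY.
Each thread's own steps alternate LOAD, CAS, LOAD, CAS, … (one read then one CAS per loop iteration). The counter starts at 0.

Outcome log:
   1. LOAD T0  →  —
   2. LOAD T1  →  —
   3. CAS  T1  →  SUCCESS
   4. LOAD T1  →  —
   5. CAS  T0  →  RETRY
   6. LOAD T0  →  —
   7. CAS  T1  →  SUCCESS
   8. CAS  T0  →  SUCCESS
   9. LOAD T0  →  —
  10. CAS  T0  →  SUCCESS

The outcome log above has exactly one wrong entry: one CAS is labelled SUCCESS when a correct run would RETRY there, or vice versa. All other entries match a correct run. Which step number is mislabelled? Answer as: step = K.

step = 8

Re-executing:
#1 T0 reads 0
#2 T1 reads 0
#3 T1 CAS(0→1) writes; counter now 1
#4 T1 reads 1
#5 T0 CAS(0→1) fails; counter now 1
#6 T0 reads 1
#7 T1 CAS(1→2) writes; counter now 2
#8 T0 CAS(1→2) fails; counter now 2
#9 T0 reads 2
#10 T0 CAS(2→3) writes; counter now 3
Flip is step 8.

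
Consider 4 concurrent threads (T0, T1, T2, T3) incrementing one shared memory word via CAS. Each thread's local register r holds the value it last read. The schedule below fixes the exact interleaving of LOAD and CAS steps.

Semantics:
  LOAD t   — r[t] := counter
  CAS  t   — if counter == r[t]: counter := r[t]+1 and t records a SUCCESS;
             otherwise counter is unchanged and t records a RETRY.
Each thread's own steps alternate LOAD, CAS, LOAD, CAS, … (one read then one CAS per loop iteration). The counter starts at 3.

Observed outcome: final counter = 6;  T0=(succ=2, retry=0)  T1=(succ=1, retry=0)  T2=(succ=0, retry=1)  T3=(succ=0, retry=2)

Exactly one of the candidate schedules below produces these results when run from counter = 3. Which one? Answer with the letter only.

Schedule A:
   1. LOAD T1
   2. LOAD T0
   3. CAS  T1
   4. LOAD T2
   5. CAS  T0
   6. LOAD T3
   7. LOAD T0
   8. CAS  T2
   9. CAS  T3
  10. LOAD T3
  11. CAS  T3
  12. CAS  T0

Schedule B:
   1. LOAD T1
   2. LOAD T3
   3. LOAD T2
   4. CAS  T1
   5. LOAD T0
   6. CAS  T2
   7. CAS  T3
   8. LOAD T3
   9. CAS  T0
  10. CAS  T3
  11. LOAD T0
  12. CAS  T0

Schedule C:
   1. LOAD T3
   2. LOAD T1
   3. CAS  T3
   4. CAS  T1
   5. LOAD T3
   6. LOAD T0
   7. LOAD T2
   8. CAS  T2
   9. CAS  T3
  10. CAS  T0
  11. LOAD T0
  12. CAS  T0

Simulating candidate B:
#1 T1 reads 3
#2 T3 reads 3
#3 T2 reads 3
#4 T1 CAS(3→4) writes; counter now 4
#5 T0 reads 4
#6 T2 CAS(3→4) fails; counter now 4
#7 T3 CAS(3→4) fails; counter now 4
#8 T3 reads 4
#9 T0 CAS(4→5) writes; counter now 5
#10 T3 CAS(4→5) fails; counter now 5
#11 T0 reads 5
#12 T0 CAS(5→6) writes; counter now 6

B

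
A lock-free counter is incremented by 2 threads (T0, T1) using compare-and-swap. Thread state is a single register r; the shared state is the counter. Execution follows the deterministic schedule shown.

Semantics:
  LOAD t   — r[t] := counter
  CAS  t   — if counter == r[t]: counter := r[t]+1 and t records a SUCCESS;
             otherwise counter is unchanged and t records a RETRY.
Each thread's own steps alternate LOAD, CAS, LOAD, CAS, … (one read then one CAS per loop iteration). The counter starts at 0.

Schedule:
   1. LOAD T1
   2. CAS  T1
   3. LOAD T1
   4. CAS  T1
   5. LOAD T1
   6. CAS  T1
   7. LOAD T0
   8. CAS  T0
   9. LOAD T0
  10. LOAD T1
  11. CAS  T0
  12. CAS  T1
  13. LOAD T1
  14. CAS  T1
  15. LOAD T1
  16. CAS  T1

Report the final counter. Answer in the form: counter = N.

#1 T1 reads 0
#2 T1 CAS(0→1) writes; counter now 1
#3 T1 reads 1
#4 T1 CAS(1→2) writes; counter now 2
#5 T1 reads 2
#6 T1 CAS(2→3) writes; counter now 3
#7 T0 reads 3
#8 T0 CAS(3→4) writes; counter now 4
#9 T0 reads 4
#10 T1 reads 4
#11 T0 CAS(4→5) writes; counter now 5
#12 T1 CAS(4→5) fails; counter now 5
#13 T1 reads 5
#14 T1 CAS(5→6) writes; counter now 6
#15 T1 reads 6
#16 T1 CAS(6→7) writes; counter now 7

counter = 7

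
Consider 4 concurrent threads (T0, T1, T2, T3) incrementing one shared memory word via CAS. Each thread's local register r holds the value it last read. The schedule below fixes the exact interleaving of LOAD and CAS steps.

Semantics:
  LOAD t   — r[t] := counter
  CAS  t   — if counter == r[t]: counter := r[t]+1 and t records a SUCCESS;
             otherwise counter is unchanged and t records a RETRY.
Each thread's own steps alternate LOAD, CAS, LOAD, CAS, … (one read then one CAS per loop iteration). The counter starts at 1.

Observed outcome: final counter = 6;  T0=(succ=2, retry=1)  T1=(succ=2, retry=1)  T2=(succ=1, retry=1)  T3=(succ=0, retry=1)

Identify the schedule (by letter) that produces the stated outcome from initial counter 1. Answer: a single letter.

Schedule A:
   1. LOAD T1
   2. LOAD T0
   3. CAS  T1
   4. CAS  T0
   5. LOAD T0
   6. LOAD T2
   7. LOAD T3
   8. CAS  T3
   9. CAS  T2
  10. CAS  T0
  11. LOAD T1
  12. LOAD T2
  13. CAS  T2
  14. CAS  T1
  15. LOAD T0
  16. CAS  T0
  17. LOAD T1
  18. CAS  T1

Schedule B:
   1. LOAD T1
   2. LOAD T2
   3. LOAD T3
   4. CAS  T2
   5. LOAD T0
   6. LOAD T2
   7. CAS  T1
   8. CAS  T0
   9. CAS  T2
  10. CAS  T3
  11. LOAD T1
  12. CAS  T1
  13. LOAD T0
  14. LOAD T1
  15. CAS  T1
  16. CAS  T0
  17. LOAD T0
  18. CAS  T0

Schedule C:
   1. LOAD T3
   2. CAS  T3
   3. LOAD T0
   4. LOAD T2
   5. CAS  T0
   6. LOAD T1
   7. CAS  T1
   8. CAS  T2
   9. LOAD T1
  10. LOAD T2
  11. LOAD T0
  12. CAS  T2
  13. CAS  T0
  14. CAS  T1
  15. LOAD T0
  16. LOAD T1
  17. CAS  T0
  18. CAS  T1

B

Run B:
1. LOAD T1 → mem=1 r[T1]=1 [LOAD]
2. LOAD T2 → mem=1 r[T2]=1 [LOAD]
3. LOAD T3 → mem=1 r[T3]=1 [LOAD]
4. CAS T2 → mem=2 r[T2]=1 [OK]
5. LOAD T0 → mem=2 r[T0]=2 [LOAD]
6. LOAD T2 → mem=2 r[T2]=2 [LOAD]
7. CAS T1 → mem=2 r[T1]=1 [RETRY]
8. CAS T0 → mem=3 r[T0]=2 [OK]
9. CAS T2 → mem=3 r[T2]=2 [RETRY]
10. CAS T3 → mem=3 r[T3]=1 [RETRY]
11. LOAD T1 → mem=3 r[T1]=3 [LOAD]
12. CAS T1 → mem=4 r[T1]=3 [OK]
13. LOAD T0 → mem=4 r[T0]=4 [LOAD]
14. LOAD T1 → mem=4 r[T1]=4 [LOAD]
15. CAS T1 → mem=5 r[T1]=4 [OK]
16. CAS T0 → mem=5 r[T0]=4 [RETRY]
17. LOAD T0 → mem=5 r[T0]=5 [LOAD]
18. CAS T0 → mem=6 r[T0]=5 [OK]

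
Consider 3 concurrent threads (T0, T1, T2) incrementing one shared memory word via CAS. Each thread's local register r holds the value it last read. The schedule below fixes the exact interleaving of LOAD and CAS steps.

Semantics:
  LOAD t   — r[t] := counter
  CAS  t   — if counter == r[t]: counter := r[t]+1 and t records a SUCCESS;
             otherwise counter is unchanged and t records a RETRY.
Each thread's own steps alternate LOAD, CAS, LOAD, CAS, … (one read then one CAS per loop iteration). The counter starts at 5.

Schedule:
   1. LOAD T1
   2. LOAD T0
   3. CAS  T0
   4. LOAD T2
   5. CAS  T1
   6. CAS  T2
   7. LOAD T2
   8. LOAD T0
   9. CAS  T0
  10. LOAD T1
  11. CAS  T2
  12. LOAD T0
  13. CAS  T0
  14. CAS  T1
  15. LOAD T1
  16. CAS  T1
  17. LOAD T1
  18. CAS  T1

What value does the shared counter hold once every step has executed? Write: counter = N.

step 1: T1 LOAD ⇒ load; ctr=5 reg=5
step 2: T0 LOAD ⇒ load; ctr=5 reg=5
step 3: T0 CAS ⇒ ok; ctr=6 reg=5
step 4: T2 LOAD ⇒ load; ctr=6 reg=6
step 5: T1 CAS ⇒ retry; ctr=6 reg=5
step 6: T2 CAS ⇒ ok; ctr=7 reg=6
step 7: T2 LOAD ⇒ load; ctr=7 reg=7
step 8: T0 LOAD ⇒ load; ctr=7 reg=7
step 9: T0 CAS ⇒ ok; ctr=8 reg=7
step 10: T1 LOAD ⇒ load; ctr=8 reg=8
step 11: T2 CAS ⇒ retry; ctr=8 reg=7
step 12: T0 LOAD ⇒ load; ctr=8 reg=8
step 13: T0 CAS ⇒ ok; ctr=9 reg=8
step 14: T1 CAS ⇒ retry; ctr=9 reg=8
step 15: T1 LOAD ⇒ load; ctr=9 reg=9
step 16: T1 CAS ⇒ ok; ctr=10 reg=9
step 17: T1 LOAD ⇒ load; ctr=10 reg=10
step 18: T1 CAS ⇒ ok; ctr=11 reg=10

counter = 11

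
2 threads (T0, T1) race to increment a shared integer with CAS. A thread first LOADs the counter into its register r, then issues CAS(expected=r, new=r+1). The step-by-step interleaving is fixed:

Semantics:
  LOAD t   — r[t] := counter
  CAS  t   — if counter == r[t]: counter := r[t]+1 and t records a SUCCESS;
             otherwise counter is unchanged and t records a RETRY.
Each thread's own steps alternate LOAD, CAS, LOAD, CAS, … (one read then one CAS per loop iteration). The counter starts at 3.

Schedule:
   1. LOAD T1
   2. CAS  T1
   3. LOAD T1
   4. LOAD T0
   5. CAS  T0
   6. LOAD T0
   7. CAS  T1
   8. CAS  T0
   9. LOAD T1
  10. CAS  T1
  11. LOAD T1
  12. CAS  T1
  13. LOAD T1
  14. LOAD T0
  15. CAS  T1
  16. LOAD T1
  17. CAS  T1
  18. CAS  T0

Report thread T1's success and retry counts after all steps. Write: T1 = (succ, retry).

T1 = (5, 1)

   1) LOAD T1:  M=3  r_T1=3
   2) CAS  T1:  M=4  r_T1=3 ✓
   3) LOAD T1:  M=4  r_T1=4
   4) LOAD T0:  M=4  r_T0=4
   5) CAS  T0:  M=5  r_T0=4 ✓
   6) LOAD T0:  M=5  r_T0=5
   7) CAS  T1:  M=5  r_T1=4 ✗
   8) CAS  T0:  M=6  r_T0=5 ✓
   9) LOAD T1:  M=6  r_T1=6
  10) CAS  T1:  M=7  r_T1=6 ✓
  11) LOAD T1:  M=7  r_T1=7
  12) CAS  T1:  M=8  r_T1=7 ✓
  13) LOAD T1:  M=8  r_T1=8
  14) LOAD T0:  M=8  r_T0=8
  15) CAS  T1:  M=9  r_T1=8 ✓
  16) LOAD T1:  M=9  r_T1=9
  17) CAS  T1:  M=10  r_T1=9 ✓
  18) CAS  T0:  M=10  r_T0=8 ✗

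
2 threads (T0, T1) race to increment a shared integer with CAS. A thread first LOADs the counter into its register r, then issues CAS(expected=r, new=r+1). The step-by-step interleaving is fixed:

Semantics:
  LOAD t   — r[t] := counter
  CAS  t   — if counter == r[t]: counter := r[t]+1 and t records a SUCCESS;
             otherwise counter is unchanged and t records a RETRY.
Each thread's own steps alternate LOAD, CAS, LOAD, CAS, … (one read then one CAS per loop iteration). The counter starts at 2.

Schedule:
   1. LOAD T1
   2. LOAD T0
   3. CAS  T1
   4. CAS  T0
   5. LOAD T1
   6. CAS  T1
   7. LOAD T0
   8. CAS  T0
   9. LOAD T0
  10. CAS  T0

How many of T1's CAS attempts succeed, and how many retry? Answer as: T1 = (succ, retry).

#1 T1 reads 2
#2 T0 reads 2
#3 T1 CAS(2→3) writes; counter now 3
#4 T0 CAS(2→3) fails; counter now 3
#5 T1 reads 3
#6 T1 CAS(3→4) writes; counter now 4
#7 T0 reads 4
#8 T0 CAS(4→5) writes; counter now 5
#9 T0 reads 5
#10 T0 CAS(5→6) writes; counter now 6

T1 = (2, 0)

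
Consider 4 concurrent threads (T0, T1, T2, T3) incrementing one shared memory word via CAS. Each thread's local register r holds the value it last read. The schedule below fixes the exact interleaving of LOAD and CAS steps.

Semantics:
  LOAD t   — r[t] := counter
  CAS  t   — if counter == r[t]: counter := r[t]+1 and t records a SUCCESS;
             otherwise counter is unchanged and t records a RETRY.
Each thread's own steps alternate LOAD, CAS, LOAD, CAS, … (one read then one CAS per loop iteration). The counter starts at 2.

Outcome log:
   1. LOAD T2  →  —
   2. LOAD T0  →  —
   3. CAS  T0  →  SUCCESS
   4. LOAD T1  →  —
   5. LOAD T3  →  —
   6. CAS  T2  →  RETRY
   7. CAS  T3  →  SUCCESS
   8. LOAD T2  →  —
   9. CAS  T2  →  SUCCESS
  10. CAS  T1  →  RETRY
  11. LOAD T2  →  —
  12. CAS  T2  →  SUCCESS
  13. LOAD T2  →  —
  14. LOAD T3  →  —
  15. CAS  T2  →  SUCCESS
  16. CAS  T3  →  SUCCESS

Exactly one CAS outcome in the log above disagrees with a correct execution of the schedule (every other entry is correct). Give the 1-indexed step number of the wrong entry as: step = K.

step = 16

Re-executing:
[1] T2.load  rd  (counter 2, T2.r 2)
[2] T0.load  rd  (counter 2, T0.r 2)
[3] T0.cas  hit  (counter 3, T0.r 2)
[4] T1.load  rd  (counter 3, T1.r 3)
[5] T3.load  rd  (counter 3, T3.r 3)
[6] T2.cas  miss  (counter 3, T2.r 2)
[7] T3.cas  hit  (counter 4, T3.r 3)
[8] T2.load  rd  (counter 4, T2.r 4)
[9] T2.cas  hit  (counter 5, T2.r 4)
[10] T1.cas  miss  (counter 5, T1.r 3)
[11] T2.load  rd  (counter 5, T2.r 5)
[12] T2.cas  hit  (counter 6, T2.r 5)
[13] T2.load  rd  (counter 6, T2.r 6)
[14] T3.load  rd  (counter 6, T3.r 6)
[15] T2.cas  hit  (counter 7, T2.r 6)
[16] T3.cas  miss  (counter 7, T3.r 6)
Log disagrees first at step 16.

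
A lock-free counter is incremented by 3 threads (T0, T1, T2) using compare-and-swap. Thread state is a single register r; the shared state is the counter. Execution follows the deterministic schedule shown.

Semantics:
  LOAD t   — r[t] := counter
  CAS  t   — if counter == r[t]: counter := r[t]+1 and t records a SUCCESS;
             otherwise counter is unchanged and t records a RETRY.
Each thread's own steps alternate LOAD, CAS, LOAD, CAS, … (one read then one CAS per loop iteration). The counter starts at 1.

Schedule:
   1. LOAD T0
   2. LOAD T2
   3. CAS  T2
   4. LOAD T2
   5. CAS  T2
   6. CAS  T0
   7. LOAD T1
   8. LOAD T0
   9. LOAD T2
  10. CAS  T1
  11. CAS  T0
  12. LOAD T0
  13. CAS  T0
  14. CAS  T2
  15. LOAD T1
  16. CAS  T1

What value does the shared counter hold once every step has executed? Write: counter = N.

[1] T0.load  rd  (counter 1, T0.r 1)
[2] T2.load  rd  (counter 1, T2.r 1)
[3] T2.cas  hit  (counter 2, T2.r 1)
[4] T2.load  rd  (counter 2, T2.r 2)
[5] T2.cas  hit  (counter 3, T2.r 2)
[6] T0.cas  miss  (counter 3, T0.r 1)
[7] T1.load  rd  (counter 3, T1.r 3)
[8] T0.load  rd  (counter 3, T0.r 3)
[9] T2.load  rd  (counter 3, T2.r 3)
[10] T1.cas  hit  (counter 4, T1.r 3)
[11] T0.cas  miss  (counter 4, T0.r 3)
[12] T0.load  rd  (counter 4, T0.r 4)
[13] T0.cas  hit  (counter 5, T0.r 4)
[14] T2.cas  miss  (counter 5, T2.r 3)
[15] T1.load  rd  (counter 5, T1.r 5)
[16] T1.cas  hit  (counter 6, T1.r 5)

counter = 6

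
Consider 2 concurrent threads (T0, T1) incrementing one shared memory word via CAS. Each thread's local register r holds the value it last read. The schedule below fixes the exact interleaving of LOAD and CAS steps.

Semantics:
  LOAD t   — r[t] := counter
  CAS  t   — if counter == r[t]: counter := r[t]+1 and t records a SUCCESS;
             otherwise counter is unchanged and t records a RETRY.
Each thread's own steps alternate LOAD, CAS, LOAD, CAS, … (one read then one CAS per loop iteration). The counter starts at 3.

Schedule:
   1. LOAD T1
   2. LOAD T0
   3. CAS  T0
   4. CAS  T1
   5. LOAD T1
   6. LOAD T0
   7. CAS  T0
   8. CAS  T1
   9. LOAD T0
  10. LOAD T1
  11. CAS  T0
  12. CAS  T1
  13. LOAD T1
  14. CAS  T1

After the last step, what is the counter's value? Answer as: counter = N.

counter = 7

step 1: T1 LOAD ⇒ load; ctr=3 reg=3
step 2: T0 LOAD ⇒ load; ctr=3 reg=3
step 3: T0 CAS ⇒ ok; ctr=4 reg=3
step 4: T1 CAS ⇒ retry; ctr=4 reg=3
step 5: T1 LOAD ⇒ load; ctr=4 reg=4
step 6: T0 LOAD ⇒ load; ctr=4 reg=4
step 7: T0 CAS ⇒ ok; ctr=5 reg=4
step 8: T1 CAS ⇒ retry; ctr=5 reg=4
step 9: T0 LOAD ⇒ load; ctr=5 reg=5
step 10: T1 LOAD ⇒ load; ctr=5 reg=5
step 11: T0 CAS ⇒ ok; ctr=6 reg=5
step 12: T1 CAS ⇒ retry; ctr=6 reg=5
step 13: T1 LOAD ⇒ load; ctr=6 reg=6
step 14: T1 CAS ⇒ ok; ctr=7 reg=6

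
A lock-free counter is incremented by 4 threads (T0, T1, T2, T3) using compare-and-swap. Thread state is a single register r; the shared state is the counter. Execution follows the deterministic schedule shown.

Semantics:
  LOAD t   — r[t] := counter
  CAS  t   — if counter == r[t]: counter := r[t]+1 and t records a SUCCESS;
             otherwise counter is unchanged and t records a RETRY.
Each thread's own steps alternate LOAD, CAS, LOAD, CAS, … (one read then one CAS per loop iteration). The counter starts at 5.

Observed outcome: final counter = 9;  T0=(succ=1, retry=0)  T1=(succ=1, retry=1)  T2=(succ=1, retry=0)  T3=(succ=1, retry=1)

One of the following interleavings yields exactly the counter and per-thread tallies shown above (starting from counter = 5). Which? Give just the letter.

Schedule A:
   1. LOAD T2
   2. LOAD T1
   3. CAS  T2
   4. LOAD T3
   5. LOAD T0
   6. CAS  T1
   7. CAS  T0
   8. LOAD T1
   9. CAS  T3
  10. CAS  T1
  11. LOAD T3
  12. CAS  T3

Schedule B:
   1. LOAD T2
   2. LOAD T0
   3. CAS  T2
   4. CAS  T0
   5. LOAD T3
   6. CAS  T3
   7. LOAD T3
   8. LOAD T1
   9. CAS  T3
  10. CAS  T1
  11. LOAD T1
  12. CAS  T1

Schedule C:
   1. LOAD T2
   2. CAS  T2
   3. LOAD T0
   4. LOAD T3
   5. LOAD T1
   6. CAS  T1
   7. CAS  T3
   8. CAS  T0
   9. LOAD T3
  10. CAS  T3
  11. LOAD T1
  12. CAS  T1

Run A:
   1) LOAD T2:  M=5  r_T2=5
   2) LOAD T1:  M=5  r_T1=5
   3) CAS  T2:  M=6  r_T2=5 ✓
   4) LOAD T3:  M=6  r_T3=6
   5) LOAD T0:  M=6  r_T0=6
   6) CAS  T1:  M=6  r_T1=5 ✗
   7) CAS  T0:  M=7  r_T0=6 ✓
   8) LOAD T1:  M=7  r_T1=7
   9) CAS  T3:  M=7  r_T3=6 ✗
  10) CAS  T1:  M=8  r_T1=7 ✓
  11) LOAD T3:  M=8  r_T3=8
  12) CAS  T3:  M=9  r_T3=8 ✓

A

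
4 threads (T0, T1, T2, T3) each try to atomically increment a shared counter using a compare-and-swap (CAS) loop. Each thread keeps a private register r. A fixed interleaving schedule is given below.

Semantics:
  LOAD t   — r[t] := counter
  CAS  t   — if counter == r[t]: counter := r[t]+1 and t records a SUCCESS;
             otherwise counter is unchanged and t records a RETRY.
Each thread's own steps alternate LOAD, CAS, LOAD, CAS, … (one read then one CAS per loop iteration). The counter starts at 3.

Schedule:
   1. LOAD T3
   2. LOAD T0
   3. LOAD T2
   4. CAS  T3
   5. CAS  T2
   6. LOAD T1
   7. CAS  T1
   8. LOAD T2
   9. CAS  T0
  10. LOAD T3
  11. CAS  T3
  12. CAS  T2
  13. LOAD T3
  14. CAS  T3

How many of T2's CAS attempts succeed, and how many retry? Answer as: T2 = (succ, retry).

step 1: T3 LOAD ⇒ load; ctr=3 reg=3
step 2: T0 LOAD ⇒ load; ctr=3 reg=3
step 3: T2 LOAD ⇒ load; ctr=3 reg=3
step 4: T3 CAS ⇒ ok; ctr=4 reg=3
step 5: T2 CAS ⇒ retry; ctr=4 reg=3
step 6: T1 LOAD ⇒ load; ctr=4 reg=4
step 7: T1 CAS ⇒ ok; ctr=5 reg=4
step 8: T2 LOAD ⇒ load; ctr=5 reg=5
step 9: T0 CAS ⇒ retry; ctr=5 reg=3
step 10: T3 LOAD ⇒ load; ctr=5 reg=5
step 11: T3 CAS ⇒ ok; ctr=6 reg=5
step 12: T2 CAS ⇒ retry; ctr=6 reg=5
step 13: T3 LOAD ⇒ load; ctr=6 reg=6
step 14: T3 CAS ⇒ ok; ctr=7 reg=6

T2 = (0, 2)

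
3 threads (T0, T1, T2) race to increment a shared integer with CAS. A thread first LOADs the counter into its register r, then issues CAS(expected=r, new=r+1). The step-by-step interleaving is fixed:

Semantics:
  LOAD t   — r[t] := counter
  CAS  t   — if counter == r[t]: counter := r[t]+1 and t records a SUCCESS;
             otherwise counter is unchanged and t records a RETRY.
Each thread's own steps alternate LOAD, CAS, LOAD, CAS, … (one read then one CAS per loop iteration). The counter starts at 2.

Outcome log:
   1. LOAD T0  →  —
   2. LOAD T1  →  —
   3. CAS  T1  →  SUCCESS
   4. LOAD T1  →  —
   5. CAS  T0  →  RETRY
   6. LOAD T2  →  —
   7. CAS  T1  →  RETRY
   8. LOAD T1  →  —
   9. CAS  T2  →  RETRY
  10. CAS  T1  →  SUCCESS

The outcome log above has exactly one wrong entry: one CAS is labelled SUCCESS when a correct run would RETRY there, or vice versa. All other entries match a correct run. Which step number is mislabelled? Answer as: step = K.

step = 7

Re-executing:
   1) LOAD T0:  M=2  r_T0=2
   2) LOAD T1:  M=2  r_T1=2
   3) CAS  T1:  M=3  r_T1=2 ✓
   4) LOAD T1:  M=3  r_T1=3
   5) CAS  T0:  M=3  r_T0=2 ✗
   6) LOAD T2:  M=3  r_T2=3
   7) CAS  T1:  M=4  r_T1=3 ✓
   8) LOAD T1:  M=4  r_T1=4
   9) CAS  T2:  M=4  r_T2=3 ✗
  10) CAS  T1:  M=5  r_T1=4 ✓
Log disagrees first at step 7.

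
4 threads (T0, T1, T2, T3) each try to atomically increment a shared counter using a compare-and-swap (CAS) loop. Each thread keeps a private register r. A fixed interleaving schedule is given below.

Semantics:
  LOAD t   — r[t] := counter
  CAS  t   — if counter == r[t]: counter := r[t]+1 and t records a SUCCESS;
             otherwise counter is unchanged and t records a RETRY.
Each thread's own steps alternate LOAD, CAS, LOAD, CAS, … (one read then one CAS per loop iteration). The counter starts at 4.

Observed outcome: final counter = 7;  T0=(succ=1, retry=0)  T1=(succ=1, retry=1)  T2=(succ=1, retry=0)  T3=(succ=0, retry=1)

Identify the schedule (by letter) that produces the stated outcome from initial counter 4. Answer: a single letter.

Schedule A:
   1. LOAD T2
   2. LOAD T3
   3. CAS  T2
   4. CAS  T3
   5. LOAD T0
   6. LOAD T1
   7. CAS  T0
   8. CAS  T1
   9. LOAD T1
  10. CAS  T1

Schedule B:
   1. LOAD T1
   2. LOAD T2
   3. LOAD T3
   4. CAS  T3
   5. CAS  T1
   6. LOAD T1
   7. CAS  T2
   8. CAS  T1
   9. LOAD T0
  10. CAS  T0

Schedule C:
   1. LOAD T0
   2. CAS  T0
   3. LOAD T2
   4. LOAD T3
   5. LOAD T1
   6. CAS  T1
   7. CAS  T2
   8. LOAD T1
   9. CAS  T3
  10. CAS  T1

Run A:
#1 T2 reads 4
#2 T3 reads 4
#3 T2 CAS(4→5) writes; counter now 5
#4 T3 CAS(4→5) fails; counter now 5
#5 T0 reads 5
#6 T1 reads 5
#7 T0 CAS(5→6) writes; counter now 6
#8 T1 CAS(5→6) fails; counter now 6
#9 T1 reads 6
#10 T1 CAS(6→7) writes; counter now 7

A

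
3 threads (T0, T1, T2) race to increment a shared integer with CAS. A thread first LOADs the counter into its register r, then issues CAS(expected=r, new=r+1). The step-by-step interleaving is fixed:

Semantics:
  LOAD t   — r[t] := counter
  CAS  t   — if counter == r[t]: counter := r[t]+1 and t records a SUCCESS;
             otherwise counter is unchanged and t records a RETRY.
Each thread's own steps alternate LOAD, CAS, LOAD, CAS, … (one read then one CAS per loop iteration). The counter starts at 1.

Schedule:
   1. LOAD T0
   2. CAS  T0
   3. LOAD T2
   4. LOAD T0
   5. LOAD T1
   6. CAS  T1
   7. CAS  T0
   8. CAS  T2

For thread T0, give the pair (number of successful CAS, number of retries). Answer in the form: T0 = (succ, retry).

T0 LOAD — after: cnt=1, r=1 — load
T0 CAS — after: cnt=2, r=1 — ok
T2 LOAD — after: cnt=2, r=2 — load
T0 LOAD — after: cnt=2, r=2 — load
T1 LOAD — after: cnt=2, r=2 — load
T1 CAS — after: cnt=3, r=2 — ok
T0 CAS — after: cnt=3, r=2 — retry
T2 CAS — after: cnt=3, r=2 — retry

T0 = (1, 1)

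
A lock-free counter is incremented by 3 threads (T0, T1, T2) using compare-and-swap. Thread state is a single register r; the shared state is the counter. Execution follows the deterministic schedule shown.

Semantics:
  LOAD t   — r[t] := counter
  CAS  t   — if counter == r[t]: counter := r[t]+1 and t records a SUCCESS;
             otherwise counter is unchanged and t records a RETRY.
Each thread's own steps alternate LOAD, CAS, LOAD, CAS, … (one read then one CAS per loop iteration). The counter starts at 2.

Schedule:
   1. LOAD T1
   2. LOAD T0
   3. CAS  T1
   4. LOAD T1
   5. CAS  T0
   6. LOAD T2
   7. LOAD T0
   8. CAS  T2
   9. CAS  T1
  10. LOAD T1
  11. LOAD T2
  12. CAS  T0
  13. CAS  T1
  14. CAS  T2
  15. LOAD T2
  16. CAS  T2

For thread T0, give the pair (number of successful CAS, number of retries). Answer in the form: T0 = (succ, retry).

T1 LOAD — after: cnt=2, r=2 — load
T0 LOAD — after: cnt=2, r=2 — load
T1 CAS — after: cnt=3, r=2 — ok
T1 LOAD — after: cnt=3, r=3 — load
T0 CAS — after: cnt=3, r=2 — retry
T2 LOAD — after: cnt=3, r=3 — load
T0 LOAD — after: cnt=3, r=3 — load
T2 CAS — after: cnt=4, r=3 — ok
T1 CAS — after: cnt=4, r=3 — retry
T1 LOAD — after: cnt=4, r=4 — load
T2 LOAD — after: cnt=4, r=4 — load
T0 CAS — after: cnt=4, r=3 — retry
T1 CAS — after: cnt=5, r=4 — ok
T2 CAS — after: cnt=5, r=4 — retry
T2 LOAD — after: cnt=5, r=5 — load
T2 CAS — after: cnt=6, r=5 — ok

T0 = (0, 2)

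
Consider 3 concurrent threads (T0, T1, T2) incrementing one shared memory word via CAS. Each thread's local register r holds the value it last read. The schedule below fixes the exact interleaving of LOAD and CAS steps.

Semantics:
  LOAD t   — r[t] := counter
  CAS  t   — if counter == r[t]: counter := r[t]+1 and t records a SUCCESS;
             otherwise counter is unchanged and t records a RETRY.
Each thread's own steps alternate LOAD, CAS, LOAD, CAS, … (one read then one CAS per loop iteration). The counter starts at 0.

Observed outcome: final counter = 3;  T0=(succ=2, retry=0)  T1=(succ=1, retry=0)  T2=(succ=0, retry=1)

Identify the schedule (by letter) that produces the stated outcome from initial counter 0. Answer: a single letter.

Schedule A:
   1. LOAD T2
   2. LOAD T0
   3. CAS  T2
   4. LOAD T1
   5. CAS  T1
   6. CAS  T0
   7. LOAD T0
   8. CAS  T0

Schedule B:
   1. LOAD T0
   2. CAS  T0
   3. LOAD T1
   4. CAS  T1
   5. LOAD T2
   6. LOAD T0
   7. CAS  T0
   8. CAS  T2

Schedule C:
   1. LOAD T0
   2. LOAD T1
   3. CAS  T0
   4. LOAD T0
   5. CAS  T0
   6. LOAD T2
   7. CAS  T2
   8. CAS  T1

B

Simulating candidate B:
#1 T0 reads 0
#2 T0 CAS(0→1) writes; counter now 1
#3 T1 reads 1
#4 T1 CAS(1→2) writes; counter now 2
#5 T2 reads 2
#6 T0 reads 2
#7 T0 CAS(2→3) writes; counter now 3
#8 T2 CAS(2→3) fails; counter now 3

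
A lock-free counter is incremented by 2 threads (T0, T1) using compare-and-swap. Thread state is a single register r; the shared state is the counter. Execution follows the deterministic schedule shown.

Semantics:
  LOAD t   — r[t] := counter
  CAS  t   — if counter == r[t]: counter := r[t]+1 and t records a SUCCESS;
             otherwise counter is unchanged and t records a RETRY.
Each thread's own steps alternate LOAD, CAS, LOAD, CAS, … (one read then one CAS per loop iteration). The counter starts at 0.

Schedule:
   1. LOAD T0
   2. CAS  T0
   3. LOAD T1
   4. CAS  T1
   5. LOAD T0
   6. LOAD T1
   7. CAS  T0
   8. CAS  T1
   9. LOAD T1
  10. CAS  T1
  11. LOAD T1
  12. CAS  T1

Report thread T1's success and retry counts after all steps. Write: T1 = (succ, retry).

1. LOAD T0 → mem=0 r[T0]=0 [LOAD]
2. CAS T0 → mem=1 r[T0]=0 [OK]
3. LOAD T1 → mem=1 r[T1]=1 [LOAD]
4. CAS T1 → mem=2 r[T1]=1 [OK]
5. LOAD T0 → mem=2 r[T0]=2 [LOAD]
6. LOAD T1 → mem=2 r[T1]=2 [LOAD]
7. CAS T0 → mem=3 r[T0]=2 [OK]
8. CAS T1 → mem=3 r[T1]=2 [RETRY]
9. LOAD T1 → mem=3 r[T1]=3 [LOAD]
10. CAS T1 → mem=4 r[T1]=3 [OK]
11. LOAD T1 → mem=4 r[T1]=4 [LOAD]
12. CAS T1 → mem=5 r[T1]=4 [OK]

T1 = (3, 1)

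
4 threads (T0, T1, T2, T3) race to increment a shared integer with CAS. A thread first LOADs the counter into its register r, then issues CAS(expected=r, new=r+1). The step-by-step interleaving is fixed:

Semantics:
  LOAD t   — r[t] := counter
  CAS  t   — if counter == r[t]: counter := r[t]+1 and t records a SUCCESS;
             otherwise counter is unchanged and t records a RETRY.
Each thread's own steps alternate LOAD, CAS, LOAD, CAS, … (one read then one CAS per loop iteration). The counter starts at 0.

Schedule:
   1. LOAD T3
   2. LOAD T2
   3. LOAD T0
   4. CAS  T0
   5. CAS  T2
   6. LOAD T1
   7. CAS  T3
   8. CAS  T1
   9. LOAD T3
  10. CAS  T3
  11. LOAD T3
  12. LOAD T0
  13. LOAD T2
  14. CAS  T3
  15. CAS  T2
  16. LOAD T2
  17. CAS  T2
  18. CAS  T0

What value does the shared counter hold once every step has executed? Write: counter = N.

   1) LOAD T3:  M=0  r_T3=0
   2) LOAD T2:  M=0  r_T2=0
   3) LOAD T0:  M=0  r_T0=0
   4) CAS  T0:  M=1  r_T0=0 ✓
   5) CAS  T2:  M=1  r_T2=0 ✗
   6) LOAD T1:  M=1  r_T1=1
   7) CAS  T3:  M=1  r_T3=0 ✗
   8) CAS  T1:  M=2  r_T1=1 ✓
   9) LOAD T3:  M=2  r_T3=2
  10) CAS  T3:  M=3  r_T3=2 ✓
  11) LOAD T3:  M=3  r_T3=3
  12) LOAD T0:  M=3  r_T0=3
  13) LOAD T2:  M=3  r_T2=3
  14) CAS  T3:  M=4  r_T3=3 ✓
  15) CAS  T2:  M=4  r_T2=3 ✗
  16) LOAD T2:  M=4  r_T2=4
  17) CAS  T2:  M=5  r_T2=4 ✓
  18) CAS  T0:  M=5  r_T0=3 ✗

counter = 5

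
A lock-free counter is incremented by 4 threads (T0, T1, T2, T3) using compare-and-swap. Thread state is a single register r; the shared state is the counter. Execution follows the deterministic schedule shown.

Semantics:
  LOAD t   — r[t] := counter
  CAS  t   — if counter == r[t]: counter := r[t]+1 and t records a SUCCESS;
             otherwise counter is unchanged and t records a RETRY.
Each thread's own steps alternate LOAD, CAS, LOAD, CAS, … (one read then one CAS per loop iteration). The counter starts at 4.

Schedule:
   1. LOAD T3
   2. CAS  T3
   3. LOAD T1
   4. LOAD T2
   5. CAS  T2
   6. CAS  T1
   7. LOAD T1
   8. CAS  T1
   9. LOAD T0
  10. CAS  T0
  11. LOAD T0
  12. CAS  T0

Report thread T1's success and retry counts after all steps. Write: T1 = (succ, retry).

T1 = (1, 1)

#1 T3 reads 4
#2 T3 CAS(4→5) writes; counter now 5
#3 T1 reads 5
#4 T2 reads 5
#5 T2 CAS(5→6) writes; counter now 6
#6 T1 CAS(5→6) fails; counter now 6
#7 T1 reads 6
#8 T1 CAS(6→7) writes; counter now 7
#9 T0 reads 7
#10 T0 CAS(7→8) writes; counter now 8
#11 T0 reads 8
#12 T0 CAS(8→9) writes; counter now 9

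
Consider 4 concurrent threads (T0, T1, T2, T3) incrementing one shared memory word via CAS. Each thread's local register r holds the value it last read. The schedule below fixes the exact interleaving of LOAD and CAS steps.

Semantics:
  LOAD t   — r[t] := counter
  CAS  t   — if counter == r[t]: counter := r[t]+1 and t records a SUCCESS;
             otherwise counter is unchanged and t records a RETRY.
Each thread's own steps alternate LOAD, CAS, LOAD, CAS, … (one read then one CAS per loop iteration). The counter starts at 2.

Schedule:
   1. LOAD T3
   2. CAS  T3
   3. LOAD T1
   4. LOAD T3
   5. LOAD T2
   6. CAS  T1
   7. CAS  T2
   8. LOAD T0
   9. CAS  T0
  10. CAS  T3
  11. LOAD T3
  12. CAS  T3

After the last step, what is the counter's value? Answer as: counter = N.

counter = 6

#1 T3 reads 2
#2 T3 CAS(2→3) writes; counter now 3
#3 T1 reads 3
#4 T3 reads 3
#5 T2 reads 3
#6 T1 CAS(3→4) writes; counter now 4
#7 T2 CAS(3→4) fails; counter now 4
#8 T0 reads 4
#9 T0 CAS(4→5) writes; counter now 5
#10 T3 CAS(3→4) fails; counter now 5
#11 T3 reads 5
#12 T3 CAS(5→6) writes; counter now 6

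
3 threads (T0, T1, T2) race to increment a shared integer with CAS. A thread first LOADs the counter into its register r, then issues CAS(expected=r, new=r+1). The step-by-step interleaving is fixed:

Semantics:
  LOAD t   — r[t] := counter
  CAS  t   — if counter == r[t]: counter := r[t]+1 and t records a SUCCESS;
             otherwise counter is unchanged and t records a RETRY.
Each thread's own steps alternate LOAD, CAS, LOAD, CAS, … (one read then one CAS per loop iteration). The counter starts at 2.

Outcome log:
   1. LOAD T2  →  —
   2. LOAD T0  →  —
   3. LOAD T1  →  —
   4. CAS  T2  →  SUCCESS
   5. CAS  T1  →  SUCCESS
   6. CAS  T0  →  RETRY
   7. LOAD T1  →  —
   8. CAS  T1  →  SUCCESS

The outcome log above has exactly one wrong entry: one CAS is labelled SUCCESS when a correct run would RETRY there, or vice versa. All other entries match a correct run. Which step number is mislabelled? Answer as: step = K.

step = 5

Reference trace:
[1] T2.load  rd  (counter 2, T2.r 2)
[2] T0.load  rd  (counter 2, T0.r 2)
[3] T1.load  rd  (counter 2, T1.r 2)
[4] T2.cas  hit  (counter 3, T2.r 2)
[5] T1.cas  miss  (counter 3, T1.r 2)
[6] T0.cas  miss  (counter 3, T0.r 2)
[7] T1.load  rd  (counter 3, T1.r 3)
[8] T1.cas  hit  (counter 4, T1.r 3)
Mismatch at 5.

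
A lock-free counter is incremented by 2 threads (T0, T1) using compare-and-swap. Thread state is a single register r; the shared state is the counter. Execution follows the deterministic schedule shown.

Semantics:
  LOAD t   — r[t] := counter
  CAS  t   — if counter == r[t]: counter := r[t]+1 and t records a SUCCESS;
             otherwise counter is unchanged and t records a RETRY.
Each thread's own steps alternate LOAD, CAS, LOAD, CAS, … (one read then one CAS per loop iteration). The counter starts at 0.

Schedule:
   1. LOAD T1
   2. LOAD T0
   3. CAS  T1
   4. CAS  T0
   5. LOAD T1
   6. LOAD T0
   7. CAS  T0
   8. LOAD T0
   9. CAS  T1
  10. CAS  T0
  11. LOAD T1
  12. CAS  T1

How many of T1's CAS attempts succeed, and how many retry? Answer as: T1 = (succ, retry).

[1] T1.load  rd  (counter 0, T1.r 0)
[2] T0.load  rd  (counter 0, T0.r 0)
[3] T1.cas  hit  (counter 1, T1.r 0)
[4] T0.cas  miss  (counter 1, T0.r 0)
[5] T1.load  rd  (counter 1, T1.r 1)
[6] T0.load  rd  (counter 1, T0.r 1)
[7] T0.cas  hit  (counter 2, T0.r 1)
[8] T0.load  rd  (counter 2, T0.r 2)
[9] T1.cas  miss  (counter 2, T1.r 1)
[10] T0.cas  hit  (counter 3, T0.r 2)
[11] T1.load  rd  (counter 3, T1.r 3)
[12] T1.cas  hit  (counter 4, T1.r 3)

T1 = (2, 1)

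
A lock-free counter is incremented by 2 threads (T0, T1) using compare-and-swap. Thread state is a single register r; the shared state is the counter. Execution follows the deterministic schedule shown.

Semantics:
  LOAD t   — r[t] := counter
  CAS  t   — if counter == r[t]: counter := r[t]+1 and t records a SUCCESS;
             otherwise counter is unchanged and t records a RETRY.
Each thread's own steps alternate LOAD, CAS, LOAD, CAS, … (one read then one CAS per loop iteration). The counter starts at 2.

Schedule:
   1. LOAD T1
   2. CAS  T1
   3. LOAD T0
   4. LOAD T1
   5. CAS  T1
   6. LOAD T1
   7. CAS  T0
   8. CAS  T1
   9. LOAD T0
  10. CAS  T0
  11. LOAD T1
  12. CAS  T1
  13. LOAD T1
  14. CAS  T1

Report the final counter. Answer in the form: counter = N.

counter = 8

[1] T1.load  rd  (counter 2, T1.r 2)
[2] T1.cas  hit  (counter 3, T1.r 2)
[3] T0.load  rd  (counter 3, T0.r 3)
[4] T1.load  rd  (counter 3, T1.r 3)
[5] T1.cas  hit  (counter 4, T1.r 3)
[6] T1.load  rd  (counter 4, T1.r 4)
[7] T0.cas  miss  (counter 4, T0.r 3)
[8] T1.cas  hit  (counter 5, T1.r 4)
[9] T0.load  rd  (counter 5, T0.r 5)
[10] T0.cas  hit  (counter 6, T0.r 5)
[11] T1.load  rd  (counter 6, T1.r 6)
[12] T1.cas  hit  (counter 7, T1.r 6)
[13] T1.load  rd  (counter 7, T1.r 7)
[14] T1.cas  hit  (counter 8, T1.r 7)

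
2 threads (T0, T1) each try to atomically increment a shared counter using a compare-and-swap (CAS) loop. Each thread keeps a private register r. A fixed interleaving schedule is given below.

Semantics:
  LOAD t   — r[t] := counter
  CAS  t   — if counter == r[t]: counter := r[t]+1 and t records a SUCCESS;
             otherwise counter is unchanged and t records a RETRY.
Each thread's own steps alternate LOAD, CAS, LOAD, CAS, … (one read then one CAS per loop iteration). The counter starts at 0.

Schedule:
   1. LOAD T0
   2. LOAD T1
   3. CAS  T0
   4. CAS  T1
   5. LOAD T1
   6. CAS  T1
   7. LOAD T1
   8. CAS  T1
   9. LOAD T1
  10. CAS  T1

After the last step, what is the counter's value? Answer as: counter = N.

counter = 4

1. LOAD T0 → mem=0 r[T0]=0 [LOAD]
2. LOAD T1 → mem=0 r[T1]=0 [LOAD]
3. CAS T0 → mem=1 r[T0]=0 [OK]
4. CAS T1 → mem=1 r[T1]=0 [RETRY]
5. LOAD T1 → mem=1 r[T1]=1 [LOAD]
6. CAS T1 → mem=2 r[T1]=1 [OK]
7. LOAD T1 → mem=2 r[T1]=2 [LOAD]
8. CAS T1 → mem=3 r[T1]=2 [OK]
9. LOAD T1 → mem=3 r[T1]=3 [LOAD]
10. CAS T1 → mem=4 r[T1]=3 [OK]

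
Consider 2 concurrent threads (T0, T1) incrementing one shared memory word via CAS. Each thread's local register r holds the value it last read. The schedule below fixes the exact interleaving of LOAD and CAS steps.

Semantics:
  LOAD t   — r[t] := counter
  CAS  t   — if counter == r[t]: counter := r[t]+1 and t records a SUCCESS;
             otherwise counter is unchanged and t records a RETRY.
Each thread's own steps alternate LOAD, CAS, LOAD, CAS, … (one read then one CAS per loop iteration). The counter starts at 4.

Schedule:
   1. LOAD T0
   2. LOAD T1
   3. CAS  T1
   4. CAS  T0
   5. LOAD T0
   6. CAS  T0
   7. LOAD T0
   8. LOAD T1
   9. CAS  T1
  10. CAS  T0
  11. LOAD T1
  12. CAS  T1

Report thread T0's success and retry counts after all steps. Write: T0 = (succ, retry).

[1] T0.load  rd  (counter 4, T0.r 4)
[2] T1.load  rd  (counter 4, T1.r 4)
[3] T1.cas  hit  (counter 5, T1.r 4)
[4] T0.cas  miss  (counter 5, T0.r 4)
[5] T0.load  rd  (counter 5, T0.r 5)
[6] T0.cas  hit  (counter 6, T0.r 5)
[7] T0.load  rd  (counter 6, T0.r 6)
[8] T1.load  rd  (counter 6, T1.r 6)
[9] T1.cas  hit  (counter 7, T1.r 6)
[10] T0.cas  miss  (counter 7, T0.r 6)
[11] T1.load  rd  (counter 7, T1.r 7)
[12] T1.cas  hit  (counter 8, T1.r 7)

T0 = (1, 2)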